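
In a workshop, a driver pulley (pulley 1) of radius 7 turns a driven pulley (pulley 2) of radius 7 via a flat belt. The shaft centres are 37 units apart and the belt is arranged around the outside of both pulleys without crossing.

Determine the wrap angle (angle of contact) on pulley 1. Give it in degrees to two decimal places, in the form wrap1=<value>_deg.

open belt: β = asin((r2−r1)/C) = asin(0/37) = 0.0000°
wrap1 = π − 2β = 180.0000°
wrap2 = π + 2β = 180.0000°

wrap1=180.00_deg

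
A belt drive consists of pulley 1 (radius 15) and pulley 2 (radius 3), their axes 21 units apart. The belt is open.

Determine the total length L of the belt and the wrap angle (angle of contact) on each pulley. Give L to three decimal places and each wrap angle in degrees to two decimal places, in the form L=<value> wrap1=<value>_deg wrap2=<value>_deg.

open belt: β = asin((r2−r1)/C) = asin(-12/21) = -34.8499°
wrap1 = π − 2β = 249.6998°
wrap2 = π + 2β = 110.3002°
tangent length = C·cosβ = 17.2337
L = r1·wrap1 + r2·wrap2 + 2·C·cosβ = 15·4.3581 + 3·1.9251 + 2·17.2337 = 105.6139

L=105.614 wrap1=249.70_deg wrap2=110.30_deg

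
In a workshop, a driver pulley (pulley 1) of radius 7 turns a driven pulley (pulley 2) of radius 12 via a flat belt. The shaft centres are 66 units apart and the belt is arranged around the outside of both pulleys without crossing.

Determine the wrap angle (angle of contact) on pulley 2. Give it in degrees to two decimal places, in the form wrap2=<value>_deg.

wrap2=188.69_deg

open belt: β = asin((r2−r1)/C) = asin(5/66) = 4.3448°
wrap1 = π − 2β = 171.3105°
wrap2 = π + 2β = 188.6895°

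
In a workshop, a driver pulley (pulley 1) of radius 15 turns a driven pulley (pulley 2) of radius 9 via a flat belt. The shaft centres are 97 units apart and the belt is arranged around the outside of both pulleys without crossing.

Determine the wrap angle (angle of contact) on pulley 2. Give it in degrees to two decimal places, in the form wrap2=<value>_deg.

wrap2=172.91_deg

open belt: β = asin((r2−r1)/C) = asin(-6/97) = -3.5463°
wrap1 = π − 2β = 187.0927°
wrap2 = π + 2β = 172.9073°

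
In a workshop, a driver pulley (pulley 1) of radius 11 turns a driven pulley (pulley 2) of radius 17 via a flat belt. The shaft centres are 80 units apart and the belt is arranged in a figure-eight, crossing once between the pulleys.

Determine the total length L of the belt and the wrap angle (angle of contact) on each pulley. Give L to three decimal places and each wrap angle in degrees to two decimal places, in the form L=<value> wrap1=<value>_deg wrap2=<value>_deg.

L=257.869 wrap1=220.97_deg wrap2=220.97_deg

crossed belt: β = asin((r1+r2)/C) = asin(28/80) = 20.4873°
wrap1 = wrap2 = π + 2β = 220.9746°
tangent length = C·cosβ = 74.9400
L = (r1+r2)·wrap + 2·C·cosβ = 28·3.8567 + 2·74.9400 = 257.8685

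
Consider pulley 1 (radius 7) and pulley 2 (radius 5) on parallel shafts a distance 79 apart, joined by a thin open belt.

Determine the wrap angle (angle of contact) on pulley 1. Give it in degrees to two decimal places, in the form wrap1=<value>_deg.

open belt: β = asin((r2−r1)/C) = asin(-2/79) = -1.4507°
wrap1 = π − 2β = 182.9014°
wrap2 = π + 2β = 177.0986°

wrap1=182.90_deg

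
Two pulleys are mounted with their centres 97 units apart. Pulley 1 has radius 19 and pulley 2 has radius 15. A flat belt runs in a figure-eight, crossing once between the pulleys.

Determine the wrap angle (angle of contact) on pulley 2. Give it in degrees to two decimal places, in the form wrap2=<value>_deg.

wrap2=221.04_deg

crossed belt: β = asin((r1+r2)/C) = asin(34/97) = 20.5188°
wrap1 = wrap2 = π + 2β = 221.0377°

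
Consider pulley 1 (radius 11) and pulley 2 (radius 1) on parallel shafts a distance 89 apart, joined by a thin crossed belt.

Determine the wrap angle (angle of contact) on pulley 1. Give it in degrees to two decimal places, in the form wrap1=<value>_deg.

wrap1=195.50_deg

crossed belt: β = asin((r1+r2)/C) = asin(12/89) = 7.7489°
wrap1 = wrap2 = π + 2β = 195.4977°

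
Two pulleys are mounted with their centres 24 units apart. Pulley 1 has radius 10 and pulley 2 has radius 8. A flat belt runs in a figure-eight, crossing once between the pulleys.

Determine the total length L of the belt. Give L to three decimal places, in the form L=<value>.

L=118.828

crossed belt: β = asin((r1+r2)/C) = asin(18/24) = 48.5904°
wrap1 = wrap2 = π + 2β = 277.1808°
tangent length = C·cosβ = 15.8745
L = (r1+r2)·wrap + 2·C·cosβ = 18·4.8377 + 2·15.8745 = 118.8279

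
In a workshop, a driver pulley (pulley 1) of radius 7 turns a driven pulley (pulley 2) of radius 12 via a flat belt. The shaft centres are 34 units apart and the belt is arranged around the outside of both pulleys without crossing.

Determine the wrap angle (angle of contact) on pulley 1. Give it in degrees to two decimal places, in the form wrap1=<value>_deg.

wrap1=163.09_deg

open belt: β = asin((r2−r1)/C) = asin(5/34) = 8.4565°
wrap1 = π − 2β = 163.0870°
wrap2 = π + 2β = 196.9130°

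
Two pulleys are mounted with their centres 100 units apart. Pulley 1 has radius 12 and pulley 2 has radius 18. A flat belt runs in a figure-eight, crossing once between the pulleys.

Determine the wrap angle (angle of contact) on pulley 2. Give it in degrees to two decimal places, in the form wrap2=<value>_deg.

wrap2=214.92_deg

crossed belt: β = asin((r1+r2)/C) = asin(30/100) = 17.4576°
wrap1 = wrap2 = π + 2β = 214.9152°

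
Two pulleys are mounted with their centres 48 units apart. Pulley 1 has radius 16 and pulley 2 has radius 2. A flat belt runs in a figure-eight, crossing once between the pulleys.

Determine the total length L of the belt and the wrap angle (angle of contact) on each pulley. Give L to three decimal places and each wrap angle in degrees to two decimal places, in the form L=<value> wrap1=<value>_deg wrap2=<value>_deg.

crossed belt: β = asin((r1+r2)/C) = asin(18/48) = 22.0243°
wrap1 = wrap2 = π + 2β = 224.0486°
tangent length = C·cosβ = 44.4972
L = (r1+r2)·wrap + 2·C·cosβ = 18·3.9104 + 2·44.4972 = 159.3813

L=159.381 wrap1=224.05_deg wrap2=224.05_deg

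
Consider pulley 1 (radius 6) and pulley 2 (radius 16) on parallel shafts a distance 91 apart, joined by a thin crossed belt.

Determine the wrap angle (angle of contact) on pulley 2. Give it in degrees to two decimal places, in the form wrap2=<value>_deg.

crossed belt: β = asin((r1+r2)/C) = asin(22/91) = 13.9903°
wrap1 = wrap2 = π + 2β = 207.9807°

wrap2=207.98_deg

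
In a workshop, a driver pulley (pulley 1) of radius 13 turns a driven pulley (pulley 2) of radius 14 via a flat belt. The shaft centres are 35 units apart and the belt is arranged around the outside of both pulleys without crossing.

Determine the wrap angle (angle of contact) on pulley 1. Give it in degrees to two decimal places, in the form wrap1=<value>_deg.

open belt: β = asin((r2−r1)/C) = asin(1/35) = 1.6372°
wrap1 = π − 2β = 176.7255°
wrap2 = π + 2β = 183.2745°

wrap1=176.73_deg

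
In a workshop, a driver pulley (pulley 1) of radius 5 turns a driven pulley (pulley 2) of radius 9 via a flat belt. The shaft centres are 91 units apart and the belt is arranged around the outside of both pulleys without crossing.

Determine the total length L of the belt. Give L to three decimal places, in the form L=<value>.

L=226.158

open belt: β = asin((r2−r1)/C) = asin(4/91) = 2.5193°
wrap1 = π − 2β = 174.9614°
wrap2 = π + 2β = 185.0386°
tangent length = C·cosβ = 90.9120
L = r1·wrap1 + r2·wrap2 + 2·C·cosβ = 5·3.0537 + 9·3.2295 + 2·90.9120 = 226.1581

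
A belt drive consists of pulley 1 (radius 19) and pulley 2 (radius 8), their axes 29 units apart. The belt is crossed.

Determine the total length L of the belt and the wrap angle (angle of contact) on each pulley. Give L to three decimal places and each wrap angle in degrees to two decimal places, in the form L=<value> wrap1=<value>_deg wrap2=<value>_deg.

L=170.640 wrap1=317.19_deg wrap2=317.19_deg

crossed belt: β = asin((r1+r2)/C) = asin(27/29) = 68.5967°
wrap1 = wrap2 = π + 2β = 317.1933°
tangent length = C·cosβ = 10.5830
L = (r1+r2)·wrap + 2·C·cosβ = 27·5.5361 + 2·10.5830 = 170.6398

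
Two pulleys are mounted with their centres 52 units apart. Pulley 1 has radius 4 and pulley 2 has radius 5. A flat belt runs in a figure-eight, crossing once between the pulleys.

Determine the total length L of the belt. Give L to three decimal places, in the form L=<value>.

crossed belt: β = asin((r1+r2)/C) = asin(9/52) = 9.9668°
wrap1 = wrap2 = π + 2β = 199.9335°
tangent length = C·cosβ = 51.2152
L = (r1+r2)·wrap + 2·C·cosβ = 9·3.4895 + 2·51.2152 = 133.8360

L=133.836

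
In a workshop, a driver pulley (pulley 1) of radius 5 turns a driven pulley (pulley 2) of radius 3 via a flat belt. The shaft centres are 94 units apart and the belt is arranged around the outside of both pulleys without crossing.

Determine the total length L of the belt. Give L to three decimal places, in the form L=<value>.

L=213.175

open belt: β = asin((r2−r1)/C) = asin(-2/94) = -1.2192°
wrap1 = π − 2β = 182.4383°
wrap2 = π + 2β = 177.5617°
tangent length = C·cosβ = 93.9787
L = r1·wrap1 + r2·wrap2 + 2·C·cosβ = 5·3.1841 + 3·3.0990 + 2·93.9787 = 213.1753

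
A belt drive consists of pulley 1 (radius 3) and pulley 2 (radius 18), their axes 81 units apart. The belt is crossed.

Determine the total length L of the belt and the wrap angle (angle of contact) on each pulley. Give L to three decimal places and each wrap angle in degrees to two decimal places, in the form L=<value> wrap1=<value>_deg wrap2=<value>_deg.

crossed belt: β = asin((r1+r2)/C) = asin(21/81) = 15.0261°
wrap1 = wrap2 = π + 2β = 210.0522°
tangent length = C·cosβ = 78.2304
L = (r1+r2)·wrap + 2·C·cosβ = 21·3.6661 + 2·78.2304 = 233.4490

L=233.449 wrap1=210.05_deg wrap2=210.05_deg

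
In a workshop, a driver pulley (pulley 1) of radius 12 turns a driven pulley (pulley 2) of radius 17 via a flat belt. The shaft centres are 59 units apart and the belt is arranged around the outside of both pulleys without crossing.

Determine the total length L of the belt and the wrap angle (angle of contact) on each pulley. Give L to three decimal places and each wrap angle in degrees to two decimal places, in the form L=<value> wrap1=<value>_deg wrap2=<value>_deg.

open belt: β = asin((r2−r1)/C) = asin(5/59) = 4.8614°
wrap1 = π − 2β = 170.2772°
wrap2 = π + 2β = 189.7228°
tangent length = C·cosβ = 58.7878
L = r1·wrap1 + r2·wrap2 + 2·C·cosβ = 12·2.9719 + 17·3.3113 + 2·58.7878 = 209.5302

L=209.530 wrap1=170.28_deg wrap2=189.72_deg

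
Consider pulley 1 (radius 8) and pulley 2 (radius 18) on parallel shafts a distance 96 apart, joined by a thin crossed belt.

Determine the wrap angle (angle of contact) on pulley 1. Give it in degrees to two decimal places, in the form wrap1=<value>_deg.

crossed belt: β = asin((r1+r2)/C) = asin(26/96) = 15.7139°
wrap1 = wrap2 = π + 2β = 211.4277°

wrap1=211.43_deg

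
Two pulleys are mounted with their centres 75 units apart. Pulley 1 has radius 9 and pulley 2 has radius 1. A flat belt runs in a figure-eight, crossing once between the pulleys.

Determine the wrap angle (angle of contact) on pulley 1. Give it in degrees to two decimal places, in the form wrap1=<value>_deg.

crossed belt: β = asin((r1+r2)/C) = asin(10/75) = 7.6623°
wrap1 = wrap2 = π + 2β = 195.3245°

wrap1=195.32_deg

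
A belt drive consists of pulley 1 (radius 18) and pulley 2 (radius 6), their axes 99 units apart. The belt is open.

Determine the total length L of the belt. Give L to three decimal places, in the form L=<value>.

open belt: β = asin((r2−r1)/C) = asin(-12/99) = -6.9621°
wrap1 = π − 2β = 193.9241°
wrap2 = π + 2β = 166.0759°
tangent length = C·cosβ = 98.2700
L = r1·wrap1 + r2·wrap2 + 2·C·cosβ = 18·3.3846 + 6·2.8986 + 2·98.2700 = 274.8546

L=274.855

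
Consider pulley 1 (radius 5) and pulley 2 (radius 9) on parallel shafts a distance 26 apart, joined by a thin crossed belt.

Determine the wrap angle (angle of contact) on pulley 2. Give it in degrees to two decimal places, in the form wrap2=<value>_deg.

crossed belt: β = asin((r1+r2)/C) = asin(14/26) = 32.5790°
wrap1 = wrap2 = π + 2β = 245.1579°

wrap2=245.16_deg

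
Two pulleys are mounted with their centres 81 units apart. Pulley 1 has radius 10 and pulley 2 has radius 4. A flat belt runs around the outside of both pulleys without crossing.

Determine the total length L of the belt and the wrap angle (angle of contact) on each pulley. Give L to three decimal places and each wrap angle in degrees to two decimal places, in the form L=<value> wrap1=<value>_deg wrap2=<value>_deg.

L=206.427 wrap1=188.50_deg wrap2=171.50_deg

open belt: β = asin((r2−r1)/C) = asin(-6/81) = -4.2480°
wrap1 = π − 2β = 188.4960°
wrap2 = π + 2β = 171.5040°
tangent length = C·cosβ = 80.7775
L = r1·wrap1 + r2·wrap2 + 2·C·cosβ = 10·3.2899 + 4·2.9933 + 2·80.7775 = 206.4269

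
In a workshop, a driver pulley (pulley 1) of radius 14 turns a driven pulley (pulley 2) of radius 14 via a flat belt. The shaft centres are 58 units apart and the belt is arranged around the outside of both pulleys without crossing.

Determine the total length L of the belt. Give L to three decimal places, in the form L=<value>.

open belt: β = asin((r2−r1)/C) = asin(0/58) = 0.0000°
wrap1 = π − 2β = 180.0000°
wrap2 = π + 2β = 180.0000°
tangent length = C·cosβ = 58.0000
L = r1·wrap1 + r2·wrap2 + 2·C·cosβ = 14·3.1416 + 14·3.1416 + 2·58.0000 = 203.9646

L=203.965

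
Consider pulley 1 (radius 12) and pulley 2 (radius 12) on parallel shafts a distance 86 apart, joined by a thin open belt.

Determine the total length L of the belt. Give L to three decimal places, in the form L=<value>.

open belt: β = asin((r2−r1)/C) = asin(0/86) = 0.0000°
wrap1 = π − 2β = 180.0000°
wrap2 = π + 2β = 180.0000°
tangent length = C·cosβ = 86.0000
L = r1·wrap1 + r2·wrap2 + 2·C·cosβ = 12·3.1416 + 12·3.1416 + 2·86.0000 = 247.3982

L=247.398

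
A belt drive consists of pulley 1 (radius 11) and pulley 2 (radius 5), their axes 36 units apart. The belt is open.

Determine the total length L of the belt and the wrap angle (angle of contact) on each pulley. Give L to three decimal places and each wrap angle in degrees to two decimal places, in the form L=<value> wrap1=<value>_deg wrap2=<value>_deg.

L=123.268 wrap1=199.19_deg wrap2=160.81_deg

open belt: β = asin((r2−r1)/C) = asin(-6/36) = -9.5941°
wrap1 = π − 2β = 199.1881°
wrap2 = π + 2β = 160.8119°
tangent length = C·cosβ = 35.4965
L = r1·wrap1 + r2·wrap2 + 2·C·cosβ = 11·3.4765 + 5·2.8067 + 2·35.4965 = 123.2678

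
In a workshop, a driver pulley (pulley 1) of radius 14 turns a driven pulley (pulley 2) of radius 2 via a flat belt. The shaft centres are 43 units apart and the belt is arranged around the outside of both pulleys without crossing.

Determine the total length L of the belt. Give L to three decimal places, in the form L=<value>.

open belt: β = asin((r2−r1)/C) = asin(-12/43) = -16.2047°
wrap1 = π − 2β = 212.4094°
wrap2 = π + 2β = 147.5906°
tangent length = C·cosβ = 41.2916
L = r1·wrap1 + r2·wrap2 + 2·C·cosβ = 14·3.7072 + 2·2.5759 + 2·41.2916 = 139.6366

L=139.637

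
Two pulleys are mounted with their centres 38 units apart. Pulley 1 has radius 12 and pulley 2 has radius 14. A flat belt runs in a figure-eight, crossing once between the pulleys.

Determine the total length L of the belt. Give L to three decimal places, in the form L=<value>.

crossed belt: β = asin((r1+r2)/C) = asin(26/38) = 43.1736°
wrap1 = wrap2 = π + 2β = 266.3471°
tangent length = C·cosβ = 27.7128
L = (r1+r2)·wrap + 2·C·cosβ = 26·4.6486 + 2·27.7128 = 176.2901

L=176.290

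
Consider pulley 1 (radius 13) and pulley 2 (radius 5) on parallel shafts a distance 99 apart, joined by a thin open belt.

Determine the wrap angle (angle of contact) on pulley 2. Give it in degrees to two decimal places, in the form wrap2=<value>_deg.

wrap2=170.73_deg

open belt: β = asin((r2−r1)/C) = asin(-8/99) = -4.6350°
wrap1 = π − 2β = 189.2700°
wrap2 = π + 2β = 170.7300°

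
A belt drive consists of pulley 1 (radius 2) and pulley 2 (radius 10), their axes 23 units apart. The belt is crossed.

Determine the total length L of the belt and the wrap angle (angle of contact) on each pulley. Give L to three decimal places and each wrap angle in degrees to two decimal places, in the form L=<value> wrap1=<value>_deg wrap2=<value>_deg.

crossed belt: β = asin((r1+r2)/C) = asin(12/23) = 31.4490°
wrap1 = wrap2 = π + 2β = 242.8980°
tangent length = C·cosβ = 19.6214
L = (r1+r2)·wrap + 2·C·cosβ = 12·4.2394 + 2·19.6214 = 90.1153

L=90.115 wrap1=242.90_deg wrap2=242.90_deg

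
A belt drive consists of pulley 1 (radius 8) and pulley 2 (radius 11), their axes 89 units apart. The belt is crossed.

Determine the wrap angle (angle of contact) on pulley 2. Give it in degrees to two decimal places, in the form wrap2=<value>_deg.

crossed belt: β = asin((r1+r2)/C) = asin(19/89) = 12.3266°
wrap1 = wrap2 = π + 2β = 204.6531°

wrap2=204.65_deg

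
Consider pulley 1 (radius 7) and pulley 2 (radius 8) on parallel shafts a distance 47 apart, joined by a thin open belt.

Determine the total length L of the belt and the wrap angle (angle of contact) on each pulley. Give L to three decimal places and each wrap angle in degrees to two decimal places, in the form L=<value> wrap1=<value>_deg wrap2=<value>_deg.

L=141.145 wrap1=177.56_deg wrap2=182.44_deg

open belt: β = asin((r2−r1)/C) = asin(1/47) = 1.2192°
wrap1 = π − 2β = 177.5617°
wrap2 = π + 2β = 182.4383°
tangent length = C·cosβ = 46.9894
L = r1·wrap1 + r2·wrap2 + 2·C·cosβ = 7·3.0990 + 8·3.1841 + 2·46.9894 = 141.1452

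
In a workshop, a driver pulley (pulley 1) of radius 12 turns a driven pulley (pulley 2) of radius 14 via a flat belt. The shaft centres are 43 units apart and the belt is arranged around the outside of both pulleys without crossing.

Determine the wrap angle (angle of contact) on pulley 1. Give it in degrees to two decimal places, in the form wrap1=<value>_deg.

wrap1=174.67_deg

open belt: β = asin((r2−r1)/C) = asin(2/43) = 2.6659°
wrap1 = π − 2β = 174.6682°
wrap2 = π + 2β = 185.3318°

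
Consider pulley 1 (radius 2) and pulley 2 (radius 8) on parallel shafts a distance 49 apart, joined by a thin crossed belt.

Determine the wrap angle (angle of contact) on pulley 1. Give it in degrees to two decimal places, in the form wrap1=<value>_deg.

crossed belt: β = asin((r1+r2)/C) = asin(10/49) = 11.7757°
wrap1 = wrap2 = π + 2β = 203.5515°

wrap1=203.55_deg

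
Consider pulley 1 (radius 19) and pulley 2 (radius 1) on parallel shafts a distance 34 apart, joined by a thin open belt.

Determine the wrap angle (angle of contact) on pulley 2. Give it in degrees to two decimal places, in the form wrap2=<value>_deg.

wrap2=116.07_deg

open belt: β = asin((r2−r1)/C) = asin(-18/34) = -31.9657°
wrap1 = π − 2β = 243.9314°
wrap2 = π + 2β = 116.0686°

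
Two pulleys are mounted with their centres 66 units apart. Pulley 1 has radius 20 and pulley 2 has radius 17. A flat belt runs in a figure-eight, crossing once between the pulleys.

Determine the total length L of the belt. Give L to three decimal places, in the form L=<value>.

crossed belt: β = asin((r1+r2)/C) = asin(37/66) = 34.0977°
wrap1 = wrap2 = π + 2β = 248.1954°
tangent length = C·cosβ = 54.6535
L = (r1+r2)·wrap + 2·C·cosβ = 37·4.3318 + 2·54.6535 = 269.5845

L=269.585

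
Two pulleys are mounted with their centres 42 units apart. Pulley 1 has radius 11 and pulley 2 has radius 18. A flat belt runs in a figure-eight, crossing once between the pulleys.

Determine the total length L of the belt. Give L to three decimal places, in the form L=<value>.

crossed belt: β = asin((r1+r2)/C) = asin(29/42) = 43.6678°
wrap1 = wrap2 = π + 2β = 267.3356°
tangent length = C·cosβ = 30.3809
L = (r1+r2)·wrap + 2·C·cosβ = 29·4.6659 + 2·30.3809 = 196.0726

L=196.073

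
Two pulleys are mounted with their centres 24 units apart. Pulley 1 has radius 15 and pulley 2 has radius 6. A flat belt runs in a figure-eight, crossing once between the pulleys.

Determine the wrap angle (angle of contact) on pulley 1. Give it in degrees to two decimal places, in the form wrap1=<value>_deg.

crossed belt: β = asin((r1+r2)/C) = asin(21/24) = 61.0450°
wrap1 = wrap2 = π + 2β = 302.0900°

wrap1=302.09_deg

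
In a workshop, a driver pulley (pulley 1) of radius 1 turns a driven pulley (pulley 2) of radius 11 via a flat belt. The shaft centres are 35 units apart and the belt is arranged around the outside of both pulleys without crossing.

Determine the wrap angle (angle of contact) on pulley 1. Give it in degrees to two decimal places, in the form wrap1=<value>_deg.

open belt: β = asin((r2−r1)/C) = asin(10/35) = 16.6015°
wrap1 = π − 2β = 146.7969°
wrap2 = π + 2β = 213.2031°

wrap1=146.80_deg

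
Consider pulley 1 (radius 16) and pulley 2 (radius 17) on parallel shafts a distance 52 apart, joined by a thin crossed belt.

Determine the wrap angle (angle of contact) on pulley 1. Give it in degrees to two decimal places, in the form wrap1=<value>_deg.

wrap1=258.78_deg

crossed belt: β = asin((r1+r2)/C) = asin(33/52) = 39.3915°
wrap1 = wrap2 = π + 2β = 258.7829°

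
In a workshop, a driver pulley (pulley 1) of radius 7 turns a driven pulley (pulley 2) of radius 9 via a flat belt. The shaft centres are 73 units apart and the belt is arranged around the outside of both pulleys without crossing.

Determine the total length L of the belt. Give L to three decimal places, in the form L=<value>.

open belt: β = asin((r2−r1)/C) = asin(2/73) = 1.5699°
wrap1 = π − 2β = 176.8601°
wrap2 = π + 2β = 183.1399°
tangent length = C·cosβ = 72.9726
L = r1·wrap1 + r2·wrap2 + 2·C·cosβ = 7·3.0868 + 9·3.1964 + 2·72.9726 = 196.3203

L=196.320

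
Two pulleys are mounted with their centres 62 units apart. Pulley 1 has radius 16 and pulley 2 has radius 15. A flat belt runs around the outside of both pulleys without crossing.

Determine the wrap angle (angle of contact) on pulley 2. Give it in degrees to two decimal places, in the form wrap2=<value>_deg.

open belt: β = asin((r2−r1)/C) = asin(-1/62) = -0.9242°
wrap1 = π − 2β = 181.8483°
wrap2 = π + 2β = 178.1517°

wrap2=178.15_deg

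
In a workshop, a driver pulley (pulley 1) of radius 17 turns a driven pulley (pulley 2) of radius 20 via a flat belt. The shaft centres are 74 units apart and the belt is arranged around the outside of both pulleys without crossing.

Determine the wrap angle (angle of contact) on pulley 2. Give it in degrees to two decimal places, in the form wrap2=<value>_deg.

open belt: β = asin((r2−r1)/C) = asin(3/74) = 2.3234°
wrap1 = π − 2β = 175.3531°
wrap2 = π + 2β = 184.6469°

wrap2=184.65_deg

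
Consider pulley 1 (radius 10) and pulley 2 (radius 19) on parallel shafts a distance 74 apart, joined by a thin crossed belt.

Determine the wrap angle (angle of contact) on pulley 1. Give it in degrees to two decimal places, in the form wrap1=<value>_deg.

wrap1=226.14_deg

crossed belt: β = asin((r1+r2)/C) = asin(29/74) = 23.0723°
wrap1 = wrap2 = π + 2β = 226.1445°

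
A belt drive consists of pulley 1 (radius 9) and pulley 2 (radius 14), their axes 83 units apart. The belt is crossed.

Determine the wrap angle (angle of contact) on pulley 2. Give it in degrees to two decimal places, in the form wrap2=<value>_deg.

crossed belt: β = asin((r1+r2)/C) = asin(23/83) = 16.0877°
wrap1 = wrap2 = π + 2β = 212.1754°

wrap2=212.18_deg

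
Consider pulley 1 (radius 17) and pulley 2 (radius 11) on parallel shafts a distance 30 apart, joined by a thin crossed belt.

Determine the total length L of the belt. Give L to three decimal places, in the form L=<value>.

L=176.906

crossed belt: β = asin((r1+r2)/C) = asin(28/30) = 68.9605°
wrap1 = wrap2 = π + 2β = 317.9211°
tangent length = C·cosβ = 10.7703
L = (r1+r2)·wrap + 2·C·cosβ = 28·5.5488 + 2·10.7703 = 176.9062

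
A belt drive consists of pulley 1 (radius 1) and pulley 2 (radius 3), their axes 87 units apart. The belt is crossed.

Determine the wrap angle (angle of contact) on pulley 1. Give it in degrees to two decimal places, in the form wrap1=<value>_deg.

crossed belt: β = asin((r1+r2)/C) = asin(4/87) = 2.6352°
wrap1 = wrap2 = π + 2β = 185.2704°

wrap1=185.27_deg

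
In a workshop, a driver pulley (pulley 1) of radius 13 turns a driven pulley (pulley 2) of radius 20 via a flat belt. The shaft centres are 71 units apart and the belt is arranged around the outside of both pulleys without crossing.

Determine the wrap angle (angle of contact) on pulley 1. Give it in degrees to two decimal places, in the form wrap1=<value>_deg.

wrap1=168.68_deg

open belt: β = asin((r2−r1)/C) = asin(7/71) = 5.6581°
wrap1 = π − 2β = 168.6839°
wrap2 = π + 2β = 191.3161°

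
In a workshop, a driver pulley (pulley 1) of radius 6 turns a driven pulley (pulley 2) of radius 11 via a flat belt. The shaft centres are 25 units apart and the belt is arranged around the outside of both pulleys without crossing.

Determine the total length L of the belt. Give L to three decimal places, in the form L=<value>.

open belt: β = asin((r2−r1)/C) = asin(5/25) = 11.5370°
wrap1 = π − 2β = 156.9261°
wrap2 = π + 2β = 203.0739°
tangent length = C·cosβ = 24.4949
L = r1·wrap1 + r2·wrap2 + 2·C·cosβ = 6·2.7389 + 11·3.5443 + 2·24.4949 = 104.4104

L=104.410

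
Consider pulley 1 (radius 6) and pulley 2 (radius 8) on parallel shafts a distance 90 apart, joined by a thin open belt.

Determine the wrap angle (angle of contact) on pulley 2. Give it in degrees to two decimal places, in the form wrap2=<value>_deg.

wrap2=182.55_deg

open belt: β = asin((r2−r1)/C) = asin(2/90) = 1.2733°
wrap1 = π − 2β = 177.4533°
wrap2 = π + 2β = 182.5467°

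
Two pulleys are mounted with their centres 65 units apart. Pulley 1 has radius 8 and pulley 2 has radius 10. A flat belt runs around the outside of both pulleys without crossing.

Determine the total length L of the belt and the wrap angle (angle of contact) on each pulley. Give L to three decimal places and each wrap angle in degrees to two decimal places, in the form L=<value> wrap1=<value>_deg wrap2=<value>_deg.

L=186.610 wrap1=176.47_deg wrap2=183.53_deg

open belt: β = asin((r2−r1)/C) = asin(2/65) = 1.7632°
wrap1 = π − 2β = 176.4735°
wrap2 = π + 2β = 183.5265°
tangent length = C·cosβ = 64.9692
L = r1·wrap1 + r2·wrap2 + 2·C·cosβ = 8·3.0800 + 10·3.2031 + 2·64.9692 = 186.6102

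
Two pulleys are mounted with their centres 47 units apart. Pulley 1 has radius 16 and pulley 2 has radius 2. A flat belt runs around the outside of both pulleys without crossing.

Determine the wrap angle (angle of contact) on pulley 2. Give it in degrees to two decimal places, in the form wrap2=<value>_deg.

open belt: β = asin((r2−r1)/C) = asin(-14/47) = -17.3299°
wrap1 = π − 2β = 214.6597°
wrap2 = π + 2β = 145.3403°

wrap2=145.34_deg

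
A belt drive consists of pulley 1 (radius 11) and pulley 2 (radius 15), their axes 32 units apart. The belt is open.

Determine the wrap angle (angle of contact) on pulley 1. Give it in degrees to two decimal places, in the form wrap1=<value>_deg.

open belt: β = asin((r2−r1)/C) = asin(4/32) = 7.1808°
wrap1 = π − 2β = 165.6385°
wrap2 = π + 2β = 194.3615°

wrap1=165.64_deg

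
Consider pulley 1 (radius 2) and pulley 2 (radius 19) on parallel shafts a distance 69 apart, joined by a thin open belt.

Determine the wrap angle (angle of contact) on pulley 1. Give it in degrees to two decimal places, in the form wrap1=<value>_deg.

open belt: β = asin((r2−r1)/C) = asin(17/69) = 14.2632°
wrap1 = π − 2β = 151.4736°
wrap2 = π + 2β = 208.5264°

wrap1=151.47_deg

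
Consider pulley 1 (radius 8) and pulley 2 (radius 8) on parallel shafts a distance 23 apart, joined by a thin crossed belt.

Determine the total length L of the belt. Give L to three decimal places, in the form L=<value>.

L=107.929

crossed belt: β = asin((r1+r2)/C) = asin(16/23) = 44.0792°
wrap1 = wrap2 = π + 2β = 268.1584°
tangent length = C·cosβ = 16.5227
L = (r1+r2)·wrap + 2·C·cosβ = 16·4.6802 + 2·16.5227 = 107.9294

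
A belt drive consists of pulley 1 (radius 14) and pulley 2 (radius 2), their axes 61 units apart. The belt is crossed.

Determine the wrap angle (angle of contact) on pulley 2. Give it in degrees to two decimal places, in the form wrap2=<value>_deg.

wrap2=210.41_deg

crossed belt: β = asin((r1+r2)/C) = asin(16/61) = 15.2063°
wrap1 = wrap2 = π + 2β = 210.4126°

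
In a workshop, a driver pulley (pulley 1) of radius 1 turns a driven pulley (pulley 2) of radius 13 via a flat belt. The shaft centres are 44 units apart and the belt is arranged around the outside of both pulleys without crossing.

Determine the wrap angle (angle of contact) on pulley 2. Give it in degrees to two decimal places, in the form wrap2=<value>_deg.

wrap2=211.65_deg

open belt: β = asin((r2−r1)/C) = asin(12/44) = 15.8266°
wrap1 = π − 2β = 148.3468°
wrap2 = π + 2β = 211.6532°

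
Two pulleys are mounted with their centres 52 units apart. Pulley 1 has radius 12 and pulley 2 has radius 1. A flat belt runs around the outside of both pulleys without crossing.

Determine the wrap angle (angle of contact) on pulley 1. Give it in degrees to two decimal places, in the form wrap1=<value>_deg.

wrap1=204.43_deg

open belt: β = asin((r2−r1)/C) = asin(-11/52) = -12.2125°
wrap1 = π − 2β = 204.4251°
wrap2 = π + 2β = 155.5749°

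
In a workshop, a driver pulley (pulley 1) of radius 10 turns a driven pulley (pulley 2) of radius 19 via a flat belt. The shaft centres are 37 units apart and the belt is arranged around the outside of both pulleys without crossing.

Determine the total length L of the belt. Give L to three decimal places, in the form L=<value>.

L=167.306

open belt: β = asin((r2−r1)/C) = asin(9/37) = 14.0780°
wrap1 = π − 2β = 151.8439°
wrap2 = π + 2β = 208.1561°
tangent length = C·cosβ = 35.8887
L = r1·wrap1 + r2·wrap2 + 2·C·cosβ = 10·2.6502 + 19·3.6330 + 2·35.8887 = 167.3064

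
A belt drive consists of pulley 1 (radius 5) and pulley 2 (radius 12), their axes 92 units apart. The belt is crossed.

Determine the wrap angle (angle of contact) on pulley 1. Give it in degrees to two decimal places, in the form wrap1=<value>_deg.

crossed belt: β = asin((r1+r2)/C) = asin(17/92) = 10.6485°
wrap1 = wrap2 = π + 2β = 201.2969°

wrap1=201.30_deg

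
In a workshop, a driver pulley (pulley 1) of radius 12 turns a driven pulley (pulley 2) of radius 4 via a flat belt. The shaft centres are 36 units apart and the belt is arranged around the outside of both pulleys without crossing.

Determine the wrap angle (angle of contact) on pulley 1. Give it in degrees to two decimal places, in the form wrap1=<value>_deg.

wrap1=205.68_deg

open belt: β = asin((r2−r1)/C) = asin(-8/36) = -12.8396°
wrap1 = π − 2β = 205.6792°
wrap2 = π + 2β = 154.3208°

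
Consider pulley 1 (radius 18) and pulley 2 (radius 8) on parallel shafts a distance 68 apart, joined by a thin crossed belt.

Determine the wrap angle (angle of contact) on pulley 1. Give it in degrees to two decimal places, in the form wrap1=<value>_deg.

wrap1=224.96_deg

crossed belt: β = asin((r1+r2)/C) = asin(26/68) = 22.4795°
wrap1 = wrap2 = π + 2β = 224.9590°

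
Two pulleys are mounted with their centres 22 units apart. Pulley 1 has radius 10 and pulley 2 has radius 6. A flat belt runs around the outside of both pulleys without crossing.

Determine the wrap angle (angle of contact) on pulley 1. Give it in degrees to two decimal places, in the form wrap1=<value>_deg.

wrap1=200.95_deg

open belt: β = asin((r2−r1)/C) = asin(-4/22) = -10.4757°
wrap1 = π − 2β = 200.9514°
wrap2 = π + 2β = 159.0486°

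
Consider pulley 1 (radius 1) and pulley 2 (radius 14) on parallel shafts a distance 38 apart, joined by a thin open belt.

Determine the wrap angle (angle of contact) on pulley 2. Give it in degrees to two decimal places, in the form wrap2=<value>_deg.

wrap2=220.01_deg

open belt: β = asin((r2−r1)/C) = asin(13/38) = 20.0052°
wrap1 = π − 2β = 139.9896°
wrap2 = π + 2β = 220.0104°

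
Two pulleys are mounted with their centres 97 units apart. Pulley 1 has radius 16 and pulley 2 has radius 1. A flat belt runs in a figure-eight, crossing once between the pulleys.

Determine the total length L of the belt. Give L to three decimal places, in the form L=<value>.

crossed belt: β = asin((r1+r2)/C) = asin(17/97) = 10.0937°
wrap1 = wrap2 = π + 2β = 200.1873°
tangent length = C·cosβ = 95.4987
L = (r1+r2)·wrap + 2·C·cosβ = 17·3.4939 + 2·95.4987 = 250.3942

L=250.394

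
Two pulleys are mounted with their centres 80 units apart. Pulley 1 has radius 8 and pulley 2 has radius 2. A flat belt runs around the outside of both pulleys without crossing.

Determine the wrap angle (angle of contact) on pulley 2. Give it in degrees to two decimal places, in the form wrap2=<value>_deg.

wrap2=171.40_deg

open belt: β = asin((r2−r1)/C) = asin(-6/80) = -4.3012°
wrap1 = π − 2β = 188.6024°
wrap2 = π + 2β = 171.3976°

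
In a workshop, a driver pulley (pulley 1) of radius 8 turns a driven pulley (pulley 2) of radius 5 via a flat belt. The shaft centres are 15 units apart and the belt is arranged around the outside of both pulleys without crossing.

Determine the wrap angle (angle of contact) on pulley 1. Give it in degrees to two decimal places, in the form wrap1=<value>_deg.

open belt: β = asin((r2−r1)/C) = asin(-3/15) = -11.5370°
wrap1 = π − 2β = 203.0739°
wrap2 = π + 2β = 156.9261°

wrap1=203.07_deg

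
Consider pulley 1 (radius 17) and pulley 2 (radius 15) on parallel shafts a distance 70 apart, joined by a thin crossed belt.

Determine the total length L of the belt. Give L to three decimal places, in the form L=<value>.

crossed belt: β = asin((r1+r2)/C) = asin(32/70) = 27.2029°
wrap1 = wrap2 = π + 2β = 234.4058°
tangent length = C·cosβ = 62.2575
L = (r1+r2)·wrap + 2·C·cosβ = 32·4.0912 + 2·62.2575 = 255.4319

L=255.432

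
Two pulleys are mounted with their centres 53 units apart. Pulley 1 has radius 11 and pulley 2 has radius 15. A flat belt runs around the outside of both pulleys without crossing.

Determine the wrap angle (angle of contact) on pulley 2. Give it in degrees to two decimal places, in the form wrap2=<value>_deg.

wrap2=188.66_deg

open belt: β = asin((r2−r1)/C) = asin(4/53) = 4.3283°
wrap1 = π − 2β = 171.3433°
wrap2 = π + 2β = 188.6567°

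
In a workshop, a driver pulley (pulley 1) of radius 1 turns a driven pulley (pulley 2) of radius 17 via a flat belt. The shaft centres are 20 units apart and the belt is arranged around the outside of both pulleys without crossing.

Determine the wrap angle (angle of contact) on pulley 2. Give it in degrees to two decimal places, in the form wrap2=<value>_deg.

open belt: β = asin((r2−r1)/C) = asin(16/20) = 53.1301°
wrap1 = π − 2β = 73.7398°
wrap2 = π + 2β = 286.2602°

wrap2=286.26_deg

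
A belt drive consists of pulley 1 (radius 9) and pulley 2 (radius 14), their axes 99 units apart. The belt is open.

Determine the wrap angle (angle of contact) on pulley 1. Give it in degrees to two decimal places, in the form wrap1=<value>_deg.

open belt: β = asin((r2−r1)/C) = asin(5/99) = 2.8950°
wrap1 = π − 2β = 174.2101°
wrap2 = π + 2β = 185.7899°

wrap1=174.21_deg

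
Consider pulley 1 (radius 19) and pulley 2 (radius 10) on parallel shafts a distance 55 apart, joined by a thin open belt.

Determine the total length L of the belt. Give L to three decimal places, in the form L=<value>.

L=202.582

open belt: β = asin((r2−r1)/C) = asin(-9/55) = -9.4180°
wrap1 = π − 2β = 198.8361°
wrap2 = π + 2β = 161.1639°
tangent length = C·cosβ = 54.2586
L = r1·wrap1 + r2·wrap2 + 2·C·cosβ = 19·3.4703 + 10·2.8128 + 2·54.2586 = 202.5822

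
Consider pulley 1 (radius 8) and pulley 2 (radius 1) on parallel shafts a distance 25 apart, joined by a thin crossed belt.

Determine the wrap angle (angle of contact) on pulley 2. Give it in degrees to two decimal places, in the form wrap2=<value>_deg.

wrap2=222.20_deg

crossed belt: β = asin((r1+r2)/C) = asin(9/25) = 21.1002°
wrap1 = wrap2 = π + 2β = 222.2004°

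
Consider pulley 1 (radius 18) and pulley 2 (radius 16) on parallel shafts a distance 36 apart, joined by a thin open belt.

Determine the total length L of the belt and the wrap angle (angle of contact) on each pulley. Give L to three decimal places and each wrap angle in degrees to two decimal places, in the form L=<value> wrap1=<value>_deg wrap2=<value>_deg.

open belt: β = asin((r2−r1)/C) = asin(-2/36) = -3.1847°
wrap1 = π − 2β = 186.3695°
wrap2 = π + 2β = 173.6305°
tangent length = C·cosβ = 35.9444
L = r1·wrap1 + r2·wrap2 + 2·C·cosβ = 18·3.2528 + 16·3.0304 + 2·35.9444 = 178.9253

L=178.925 wrap1=186.37_deg wrap2=173.63_deg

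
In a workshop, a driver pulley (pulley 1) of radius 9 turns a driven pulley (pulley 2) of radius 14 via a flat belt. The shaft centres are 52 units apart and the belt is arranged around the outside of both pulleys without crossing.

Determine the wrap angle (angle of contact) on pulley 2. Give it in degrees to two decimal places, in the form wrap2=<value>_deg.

wrap2=191.04_deg

open belt: β = asin((r2−r1)/C) = asin(5/52) = 5.5177°
wrap1 = π − 2β = 168.9645°
wrap2 = π + 2β = 191.0355°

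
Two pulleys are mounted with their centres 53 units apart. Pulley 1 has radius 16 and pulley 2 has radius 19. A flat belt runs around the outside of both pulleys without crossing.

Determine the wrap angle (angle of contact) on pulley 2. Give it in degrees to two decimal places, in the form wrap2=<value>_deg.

open belt: β = asin((r2−r1)/C) = asin(3/53) = 3.2449°
wrap1 = π − 2β = 173.5102°
wrap2 = π + 2β = 186.4898°

wrap2=186.49_deg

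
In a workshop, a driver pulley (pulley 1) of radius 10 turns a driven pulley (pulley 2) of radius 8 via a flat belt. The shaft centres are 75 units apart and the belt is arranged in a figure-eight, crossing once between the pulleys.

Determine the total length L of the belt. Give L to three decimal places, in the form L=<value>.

L=210.890

crossed belt: β = asin((r1+r2)/C) = asin(18/75) = 13.8865°
wrap1 = wrap2 = π + 2β = 207.7731°
tangent length = C·cosβ = 72.8080
L = (r1+r2)·wrap + 2·C·cosβ = 18·3.6263 + 2·72.8080 = 210.8898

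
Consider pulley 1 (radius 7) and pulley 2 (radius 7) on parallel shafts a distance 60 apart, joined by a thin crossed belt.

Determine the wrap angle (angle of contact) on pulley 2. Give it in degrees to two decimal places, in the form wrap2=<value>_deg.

wrap2=206.99_deg

crossed belt: β = asin((r1+r2)/C) = asin(14/60) = 13.4934°
wrap1 = wrap2 = π + 2β = 206.9868°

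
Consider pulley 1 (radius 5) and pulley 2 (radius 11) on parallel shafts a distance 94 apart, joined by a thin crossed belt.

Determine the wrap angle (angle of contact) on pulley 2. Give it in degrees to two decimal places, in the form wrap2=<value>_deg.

wrap2=199.60_deg

crossed belt: β = asin((r1+r2)/C) = asin(16/94) = 9.8002°
wrap1 = wrap2 = π + 2β = 199.6004°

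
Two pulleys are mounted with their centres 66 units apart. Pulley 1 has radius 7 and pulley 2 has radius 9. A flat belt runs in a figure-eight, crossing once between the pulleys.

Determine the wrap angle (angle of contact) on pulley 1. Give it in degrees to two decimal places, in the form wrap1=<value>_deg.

crossed belt: β = asin((r1+r2)/C) = asin(16/66) = 14.0297°
wrap1 = wrap2 = π + 2β = 208.0593°

wrap1=208.06_deg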